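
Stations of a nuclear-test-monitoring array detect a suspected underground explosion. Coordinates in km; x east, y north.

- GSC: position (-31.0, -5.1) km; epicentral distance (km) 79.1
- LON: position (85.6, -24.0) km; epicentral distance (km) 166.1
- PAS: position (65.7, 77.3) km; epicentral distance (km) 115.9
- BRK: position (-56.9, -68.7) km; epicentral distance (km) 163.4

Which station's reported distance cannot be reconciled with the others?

BRK

Solve using three stations at a time. Using GSC, LON, PAS (subtract circle equations pairwise → linear system) gives (x, y) ≈ (-50.2, 71.8).
Distances from that point to each station vs reported:
  GSC: calculated 79.3 vs reported 79.1 → residual 0.2 km
  LON: calculated 166.2 vs reported 166.1 → residual 0.1 km
  PAS: calculated 116.0 vs reported 115.9 → residual 0.1 km
  BRK: calculated 140.7 vs reported 163.4 → residual 22.7 km
GSC, LON, PAS are mutually consistent (residuals ≈ 0); BRK is off by 22.7 km.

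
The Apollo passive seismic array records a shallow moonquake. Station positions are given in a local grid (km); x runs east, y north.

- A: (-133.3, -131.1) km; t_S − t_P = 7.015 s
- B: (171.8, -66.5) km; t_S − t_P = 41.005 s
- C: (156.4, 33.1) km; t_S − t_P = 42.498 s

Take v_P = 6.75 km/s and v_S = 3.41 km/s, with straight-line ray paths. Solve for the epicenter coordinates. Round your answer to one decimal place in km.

Distance from S−P lag: d = Δt · v_P v_S / (v_P − v_S) = Δt · (6.75·3.41)/(6.75−3.41) ≈ 6.8915·Δt.
So d_A = 48.34, d_B = 282.58, d_C = 292.87 km.
Circle about each station: (x + 133.3)² + (y + 131.1)² = 48.34²; (x − 171.8)² + (y + 66.5)² = 282.58²; (x − 156.4)² + (y − 33.1)² = 292.87².
Subtracting the A equation from the B and C equations removes the quadratic terms:
610.2 x + 129.2 y = -78533.31
579.4 x + 328.4 y = -92835.61
Solving the 2×2 system: x ≈ -109.9, y ≈ -88.8 km.

x ≈ -109.9 km, y ≈ -88.8 km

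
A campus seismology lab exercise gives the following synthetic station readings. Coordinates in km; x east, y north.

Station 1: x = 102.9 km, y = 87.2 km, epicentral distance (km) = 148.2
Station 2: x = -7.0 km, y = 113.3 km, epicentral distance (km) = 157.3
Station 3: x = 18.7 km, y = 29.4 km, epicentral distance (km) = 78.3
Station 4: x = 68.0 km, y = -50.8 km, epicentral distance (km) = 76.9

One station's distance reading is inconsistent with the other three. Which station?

Solve using three stations at a time. Using Station 2, Station 3, Station 4 (subtract circle equations pairwise → linear system) gives (x, y) ≈ (-8.6, -44.0).
Distances from that point to each station vs reported:
  Station 1: calculated 172.2 vs reported 148.2 → residual 24.0 km
  Station 2: calculated 157.3 vs reported 157.3 → residual 0.0 km
  Station 3: calculated 78.3 vs reported 78.3 → residual 0.0 km
  Station 4: calculated 76.9 vs reported 76.9 → residual 0.0 km
Station 2, Station 3, Station 4 are mutually consistent (residuals ≈ 0); Station 1 is off by 24.0 km.

Station 1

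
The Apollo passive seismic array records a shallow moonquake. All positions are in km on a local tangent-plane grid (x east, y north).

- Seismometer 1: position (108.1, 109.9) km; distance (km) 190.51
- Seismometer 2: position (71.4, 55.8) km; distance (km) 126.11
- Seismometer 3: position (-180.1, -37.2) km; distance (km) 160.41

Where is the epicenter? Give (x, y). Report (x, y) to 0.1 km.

Circle about each station: (x − 108.1)² + (y − 109.9)² = 190.51²; (x − 71.4)² + (y − 55.8)² = 126.11²; (x + 180.1)² + (y + 37.2)² = 160.41².
Subtracting the Seismometer 1 equation from the Seismometer 2 and Seismometer 3 equations removes the quadratic terms:
-73.4 x − 108.2 y = 4838.31
-576.4 x − 294.2 y = 20618.92
Solving the 2×2 system: x ≈ -19.8, y ≈ -31.3 km.

(-19.8, -31.3)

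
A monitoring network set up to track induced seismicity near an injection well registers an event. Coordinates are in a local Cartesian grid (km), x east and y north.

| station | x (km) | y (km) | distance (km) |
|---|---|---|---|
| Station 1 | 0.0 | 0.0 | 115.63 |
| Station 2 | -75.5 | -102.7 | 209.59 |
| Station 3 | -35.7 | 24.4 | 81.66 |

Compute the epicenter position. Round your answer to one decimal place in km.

Circle about each station: x² + y² = 115.63²; (x + 75.5)² + (y + 102.7)² = 209.59²; (x + 35.7)² + (y − 24.4)² = 81.66².
Subtracting the Station 1 equation from the Station 2 and Station 3 equations removes the quadratic terms:
-151.0 x − 205.4 y = -14310.13
-71.4 x + 48.8 y = 8571.79
Solving the 2×2 system: x ≈ -48.2, y ≈ 105.1 km.

(-48.2, 105.1)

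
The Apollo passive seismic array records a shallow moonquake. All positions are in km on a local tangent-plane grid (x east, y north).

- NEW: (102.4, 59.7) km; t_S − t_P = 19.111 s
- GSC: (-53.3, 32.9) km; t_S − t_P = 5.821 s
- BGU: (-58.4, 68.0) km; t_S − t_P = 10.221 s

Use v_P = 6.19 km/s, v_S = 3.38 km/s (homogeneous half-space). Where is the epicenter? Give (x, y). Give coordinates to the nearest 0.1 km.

Distance from S−P lag: d = Δt · v_P v_S / (v_P − v_S) = Δt · (6.19·3.38)/(6.19−3.38) ≈ 7.4456·Δt.
So d_NEW = 142.29, d_GSC = 43.34, d_BGU = 76.10 km.
Circle about each station: (x − 102.4)² + (y − 59.7)² = 142.29²; (x + 53.3)² + (y − 32.9)² = 43.34²; (x + 58.4)² + (y − 68.0)² = 76.10².
Subtracting pairs of circle equations eliminates x²+y² and gives linear equations (the radical axes):
-311.4 x − 53.6 y = 8241.54
-321.6 x + 16.6 y = 8439.94
Solving the 2×2 system: x ≈ -26.3, y ≈ -1.0 km.

x ≈ -26.3 km, y ≈ -1.0 km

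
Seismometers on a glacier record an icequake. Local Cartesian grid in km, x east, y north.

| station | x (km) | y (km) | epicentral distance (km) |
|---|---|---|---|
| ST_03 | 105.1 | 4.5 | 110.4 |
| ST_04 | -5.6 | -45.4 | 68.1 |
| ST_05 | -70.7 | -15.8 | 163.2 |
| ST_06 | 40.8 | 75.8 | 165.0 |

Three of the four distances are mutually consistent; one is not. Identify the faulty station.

Solve using three stations at a time. Using ST_03, ST_04, ST_06 (subtract circle equations pairwise → linear system) gives (x, y) ≈ (46.6, -89.1).
Distances from that point to each station vs reported:
  ST_03: calculated 110.4 vs reported 110.4 → residual 0.0 km
  ST_04: calculated 68.0 vs reported 68.1 → residual 0.1 km
  ST_05: calculated 138.3 vs reported 163.2 → residual 24.9 km
  ST_06: calculated 165.0 vs reported 165.0 → residual 0.0 km
ST_03, ST_04, ST_06 are mutually consistent (residuals ≈ 0); ST_05 is off by 24.9 km.

ST_05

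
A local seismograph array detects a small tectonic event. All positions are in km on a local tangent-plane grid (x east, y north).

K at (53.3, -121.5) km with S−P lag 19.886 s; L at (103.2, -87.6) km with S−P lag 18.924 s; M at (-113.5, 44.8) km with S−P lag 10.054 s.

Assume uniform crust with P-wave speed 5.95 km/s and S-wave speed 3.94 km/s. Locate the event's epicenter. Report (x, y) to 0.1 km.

Distance from S−P lag: d = Δt · v_P v_S / (v_P − v_S) = Δt · (5.95·3.94)/(5.95−3.94) ≈ 11.6632·Δt.
So d_K = 231.93, d_L = 220.71, d_M = 117.26 km.
Circle about each station: (x − 53.3)² + (y + 121.5)² = 231.93²; (x − 103.2)² + (y + 87.6)² = 220.71²; (x + 113.5)² + (y − 44.8)² = 117.26².
Subtracting pairs of circle equations eliminates x²+y² and gives linear equations (the radical axes):
99.8 x + 67.8 y = 5799.48
-333.6 x + 332.6 y = 37327.77
Solving the 2×2 system: x ≈ -10.8, y ≈ 101.4 km.
Check against K (with the unrounded x, y): √((x − 53.3)²+(y + 121.5)²) = 231.94 ≈ 231.93 km. ✓

-10.8 km east, 101.4 km north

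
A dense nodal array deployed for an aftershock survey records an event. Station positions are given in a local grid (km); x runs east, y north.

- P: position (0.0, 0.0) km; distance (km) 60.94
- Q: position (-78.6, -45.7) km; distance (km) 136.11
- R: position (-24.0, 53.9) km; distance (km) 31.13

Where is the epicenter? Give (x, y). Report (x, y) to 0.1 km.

Circle about each station: x² + y² = 60.94²; (x + 78.6)² + (y + 45.7)² = 136.11²; (x + 24.0)² + (y − 53.9)² = 31.13².
Subtracting pairs of circle equations eliminates x²+y² and gives linear equations (the radical axes):
-157.2 x − 91.4 y = -6545.80
-48.0 x + 107.8 y = 6225.82
Solving the 2×2 system: x ≈ 6.4, y ≈ 60.6 km.

(6.4, 60.6)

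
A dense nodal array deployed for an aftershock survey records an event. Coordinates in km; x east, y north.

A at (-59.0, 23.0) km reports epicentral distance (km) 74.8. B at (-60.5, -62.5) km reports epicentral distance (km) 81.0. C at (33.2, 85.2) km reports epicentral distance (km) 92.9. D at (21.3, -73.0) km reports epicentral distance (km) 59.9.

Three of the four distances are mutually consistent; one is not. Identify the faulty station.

C

Solve using three stations at a time. Using A, B, D (subtract circle equations pairwise → linear system) gives (x, y) ≈ (5.3, -15.2).
Distances from that point to each station vs reported:
  A: calculated 74.8 vs reported 74.8 → residual 0.0 km
  B: calculated 81.0 vs reported 81.0 → residual 0.0 km
  C: calculated 104.2 vs reported 92.9 → residual 11.3 km
  D: calculated 59.9 vs reported 59.9 → residual 0.0 km
A, B, D are mutually consistent (residuals ≈ 0); C is off by 11.3 km.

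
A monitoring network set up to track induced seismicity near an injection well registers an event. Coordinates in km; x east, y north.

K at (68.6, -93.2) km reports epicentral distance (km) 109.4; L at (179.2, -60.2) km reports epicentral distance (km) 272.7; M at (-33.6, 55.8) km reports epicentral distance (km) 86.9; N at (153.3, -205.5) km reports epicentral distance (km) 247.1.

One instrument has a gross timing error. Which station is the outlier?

Solve using three stations at a time. Using K, M, N (subtract circle equations pairwise → linear system) gives (x, y) ≈ (-20.7, -30.1).
Distances from that point to each station vs reported:
  K: calculated 109.4 vs reported 109.4 → residual 0.0 km
  L: calculated 202.2 vs reported 272.7 → residual 70.5 km
  M: calculated 86.9 vs reported 86.9 → residual 0.0 km
  N: calculated 247.1 vs reported 247.1 → residual 0.0 km
K, M, N are mutually consistent (residuals ≈ 0); L is off by 70.5 km.

L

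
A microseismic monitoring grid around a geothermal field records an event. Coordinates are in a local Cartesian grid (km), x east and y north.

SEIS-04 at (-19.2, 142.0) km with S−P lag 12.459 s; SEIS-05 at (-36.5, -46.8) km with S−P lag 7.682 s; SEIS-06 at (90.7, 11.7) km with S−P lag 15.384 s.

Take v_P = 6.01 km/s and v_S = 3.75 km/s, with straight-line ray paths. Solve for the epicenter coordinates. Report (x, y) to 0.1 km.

x ≈ -62.1 km, y ≈ 25.4 km

Distance from S−P lag: d = Δt · v_P v_S / (v_P − v_S) = Δt · (6.01·3.75)/(6.01−3.75) ≈ 9.9723·Δt.
So d_SEIS-04 = 124.25, d_SEIS-05 = 76.61, d_SEIS-06 = 153.41 km.
Circle about each station: (x + 19.2)² + (y − 142.0)² = 124.25²; (x + 36.5)² + (y + 46.8)² = 76.61²; (x − 90.7)² + (y − 11.7)² = 153.41².
Subtracting the SEIS-04 equation from the SEIS-05 and SEIS-06 equations removes the quadratic terms:
-34.6 x − 377.6 y = -7441.18
219.8 x − 260.6 y = -20265.83
Solving the 2×2 system: x ≈ -62.1, y ≈ 25.4 km.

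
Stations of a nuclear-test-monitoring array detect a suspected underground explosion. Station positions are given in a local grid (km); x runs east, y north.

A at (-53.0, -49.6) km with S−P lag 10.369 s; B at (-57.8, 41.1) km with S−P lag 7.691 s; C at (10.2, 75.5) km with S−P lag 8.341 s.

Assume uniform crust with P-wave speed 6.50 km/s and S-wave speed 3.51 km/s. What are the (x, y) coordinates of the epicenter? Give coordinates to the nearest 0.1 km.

Distance from S−P lag: d = Δt · v_P v_S / (v_P − v_S) = Δt · (6.50·3.51)/(6.50−3.51) ≈ 7.6304·Δt.
So d_A = 79.12, d_B = 58.69, d_C = 63.65 km.
Circle about each station: (x + 53.0)² + (y + 49.6)² = 79.12²; (x + 57.8)² + (y − 41.1)² = 58.69²; (x − 10.2)² + (y − 75.5)² = 63.65².
Subtracting the A equation from the B and C equations removes the quadratic terms:
-9.6 x + 181.4 y = 2576.35
126.4 x + 250.2 y = 2743.78
Solving the 2×2 system: x ≈ -5.8, y ≈ 13.9 km.
Check against A (with the unrounded x, y): √((x + 53.0)²+(y + 49.6)²) = 79.12 ≈ 79.12 km. ✓

-5.8 km east, 13.9 km north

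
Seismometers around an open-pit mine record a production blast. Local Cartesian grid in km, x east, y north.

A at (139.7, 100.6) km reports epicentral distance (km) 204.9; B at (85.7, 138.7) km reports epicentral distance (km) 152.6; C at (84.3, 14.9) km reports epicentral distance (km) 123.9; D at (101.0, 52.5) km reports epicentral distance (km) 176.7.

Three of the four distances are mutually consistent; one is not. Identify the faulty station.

C

Solve using three stations at a time. Using A, B, D (subtract circle equations pairwise → linear system) gives (x, y) ≈ (-64.7, 113.6).
Distances from that point to each station vs reported:
  A: calculated 204.8 vs reported 204.9 → residual 0.1 km
  B: calculated 152.5 vs reported 152.6 → residual 0.1 km
  C: calculated 178.7 vs reported 123.9 → residual 54.8 km
  D: calculated 176.6 vs reported 176.7 → residual 0.1 km
A, B, D are mutually consistent (residuals ≈ 0); C is off by 54.8 km.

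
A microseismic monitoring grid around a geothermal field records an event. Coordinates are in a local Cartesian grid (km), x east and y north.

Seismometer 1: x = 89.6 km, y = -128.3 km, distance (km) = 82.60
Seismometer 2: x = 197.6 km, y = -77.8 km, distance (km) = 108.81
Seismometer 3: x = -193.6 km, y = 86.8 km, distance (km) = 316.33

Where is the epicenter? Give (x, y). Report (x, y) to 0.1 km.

Circle about each station: (x − 89.6)² + (y + 128.3)² = 82.60²; (x − 197.6)² + (y + 77.8)² = 108.81²; (x + 193.6)² + (y − 86.8)² = 316.33².
Subtracting the Seismometer 1 equation from the Seismometer 2 and Seismometer 3 equations removes the quadratic terms:
216.0 x + 101.0 y = 15592.69
-566.4 x + 430.2 y = -72715.76
Solving the 2×2 system: x ≈ 93.6, y ≈ -45.8 km.

x ≈ 93.6 km, y ≈ -45.8 km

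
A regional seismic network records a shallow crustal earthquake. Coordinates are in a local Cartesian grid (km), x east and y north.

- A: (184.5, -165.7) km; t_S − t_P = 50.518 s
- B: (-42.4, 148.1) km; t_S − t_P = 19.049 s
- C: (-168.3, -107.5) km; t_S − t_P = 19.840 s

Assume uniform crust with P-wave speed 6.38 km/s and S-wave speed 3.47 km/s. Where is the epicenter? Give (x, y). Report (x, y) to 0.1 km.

-139.7 km east, 40.7 km north

Distance from S−P lag: d = Δt · v_P v_S / (v_P − v_S) = Δt · (6.38·3.47)/(6.38−3.47) ≈ 7.6078·Δt.
So d_A = 384.33, d_B = 144.92, d_C = 150.94 km.
Circle about each station: (x − 184.5)² + (y + 165.7)² = 384.33²; (x + 42.4)² + (y − 148.1)² = 144.92²; (x + 168.3)² + (y + 107.5)² = 150.94².
Subtracting pairs of circle equations eliminates x²+y² and gives linear equations (the radical axes):
-453.8 x + 627.6 y = 88942.37
-705.6 x + 116.4 y = 103311.07
Solving the 2×2 system: x ≈ -139.7, y ≈ 40.7 km.
Check against A (with the unrounded x, y): √((x − 184.5)²+(y + 165.7)²) = 384.33 ≈ 384.33 km. ✓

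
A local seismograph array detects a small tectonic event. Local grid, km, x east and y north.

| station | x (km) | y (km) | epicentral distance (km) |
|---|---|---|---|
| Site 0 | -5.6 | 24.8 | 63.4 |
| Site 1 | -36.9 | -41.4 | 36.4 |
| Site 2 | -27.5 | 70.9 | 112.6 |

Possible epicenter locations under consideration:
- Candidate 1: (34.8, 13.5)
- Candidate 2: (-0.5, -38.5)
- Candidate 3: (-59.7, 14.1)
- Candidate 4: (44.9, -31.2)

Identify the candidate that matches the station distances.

Candidate 2

For each candidate, compare |candidate − station| to the reported distance:
Candidate 1: residuals Site 0 21.4, Site 1 53.9, Site 2 27.9 → max 53.9 km
Candidate 2: residuals Site 0 0.1, Site 1 0.1, Site 2 0.1 → max 0.1 km
Candidate 3: residuals Site 0 8.3, Site 1 23.6, Site 2 47.3 → max 47.3 km
Candidate 4: residuals Site 0 12.0, Site 1 46.0, Site 2 12.6 → max 46.0 km
Only Candidate 2 has all residuals ≈ 0.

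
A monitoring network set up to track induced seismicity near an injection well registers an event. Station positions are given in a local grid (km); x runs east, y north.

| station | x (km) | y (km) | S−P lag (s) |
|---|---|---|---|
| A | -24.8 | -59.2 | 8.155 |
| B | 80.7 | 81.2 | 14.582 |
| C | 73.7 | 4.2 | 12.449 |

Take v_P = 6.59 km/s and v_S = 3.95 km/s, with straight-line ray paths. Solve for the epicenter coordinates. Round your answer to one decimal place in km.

Distance from S−P lag: d = Δt · v_P v_S / (v_P − v_S) = Δt · (6.59·3.95)/(6.59−3.95) ≈ 9.8600·Δt.
So d_A = 80.41, d_B = 143.78, d_C = 122.75 km.
Circle about each station: (x + 24.8)² + (y + 59.2)² = 80.41²; (x − 80.7)² + (y − 81.2)² = 143.78²; (x − 73.7)² + (y − 4.2)² = 122.75².
Subtracting the A equation from the B and C equations removes the quadratic terms:
211.0 x + 280.8 y = -5220.67
197.0 x + 126.8 y = -7272.14
Solving the 2×2 system: x ≈ -48.3, y ≈ 17.7 km.
Check against A (with the unrounded x, y): √((x + 24.8)²+(y + 59.2)²) = 80.43 ≈ 80.41 km. ✓

x ≈ -48.3 km, y ≈ 17.7 km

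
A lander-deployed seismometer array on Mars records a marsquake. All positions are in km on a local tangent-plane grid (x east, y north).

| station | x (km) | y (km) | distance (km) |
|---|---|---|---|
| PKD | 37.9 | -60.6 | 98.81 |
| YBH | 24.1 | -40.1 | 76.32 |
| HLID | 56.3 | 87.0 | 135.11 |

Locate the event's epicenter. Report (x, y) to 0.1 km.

x ≈ -43.3 km, y ≈ -4.3 km

Circle about each station: (x − 37.9)² + (y + 60.6)² = 98.81²; (x − 24.1)² + (y + 40.1)² = 76.32²; (x − 56.3)² + (y − 87.0)² = 135.11².
Subtracting the PKD equation from the YBH and HLID equations removes the quadratic terms:
-27.6 x + 41.0 y = 1018.72
36.8 x + 295.2 y = -2861.38
Solving the 2×2 system: x ≈ -43.3, y ≈ -4.3 km.
Check against PKD (with the unrounded x, y): √((x − 37.9)²+(y + 60.6)²) = 98.80 ≈ 98.81 km. ✓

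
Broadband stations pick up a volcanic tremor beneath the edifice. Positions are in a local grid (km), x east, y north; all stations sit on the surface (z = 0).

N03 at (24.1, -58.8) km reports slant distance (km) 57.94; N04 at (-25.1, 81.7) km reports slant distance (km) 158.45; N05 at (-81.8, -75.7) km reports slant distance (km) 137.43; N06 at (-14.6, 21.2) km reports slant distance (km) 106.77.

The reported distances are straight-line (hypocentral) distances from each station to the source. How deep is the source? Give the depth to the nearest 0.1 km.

depth ≈ 54.6 km

Each station gives a sphere (x−x_i)² + (y−y_i)² + z² = d_i² (stations at z=0).
Subtracting the N03 sphere from N04 and N05: z² cancels, leaving linear equations in x and y:
-98.4 x + 281.0 y = -18482.71
-211.8 x − 33.8 y = -7146.48
Solving: x ≈ 41.897, y ≈ -51.103 km (keep extra digits for the depth step; rounded: 41.9, -51.1).
Then from the N03 sphere: z² = 57.94² − (x − 24.1)² − (y + 58.8)² with x = 41.897, y = -51.103, so z ≈ 54.599 ≈ 54.6 km.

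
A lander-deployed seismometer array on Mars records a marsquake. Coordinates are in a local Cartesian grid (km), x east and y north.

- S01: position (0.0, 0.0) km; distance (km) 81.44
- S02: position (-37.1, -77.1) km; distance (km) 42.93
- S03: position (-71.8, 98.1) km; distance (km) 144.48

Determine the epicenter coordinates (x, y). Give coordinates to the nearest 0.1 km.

Circle about each station: x² + y² = 81.44²; (x + 37.1)² + (y + 77.1)² = 42.93²; (x + 71.8)² + (y − 98.1)² = 144.48².
Subtracting pairs of circle equations eliminates x²+y² and gives linear equations (the radical axes):
-74.2 x − 154.2 y = 12110.31
-143.6 x + 196.2 y = 536.85
Solving the 2×2 system: x ≈ -67.0, y ≈ -46.3 km.

(-67.0, -46.3)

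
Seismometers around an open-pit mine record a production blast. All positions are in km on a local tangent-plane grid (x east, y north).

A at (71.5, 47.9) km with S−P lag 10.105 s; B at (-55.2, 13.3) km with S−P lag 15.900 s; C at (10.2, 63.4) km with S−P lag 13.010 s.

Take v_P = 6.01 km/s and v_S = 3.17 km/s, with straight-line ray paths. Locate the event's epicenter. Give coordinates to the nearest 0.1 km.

47.5 km east, -15.5 km north

Distance from S−P lag: d = Δt · v_P v_S / (v_P − v_S) = Δt · (6.01·3.17)/(6.01−3.17) ≈ 6.7083·Δt.
So d_A = 67.79, d_B = 106.66, d_C = 87.28 km.
Circle about each station: (x − 71.5)² + (y − 47.9)² = 67.79²; (x + 55.2)² + (y − 13.3)² = 106.66²; (x − 10.2)² + (y − 63.4)² = 87.28².
Subtracting the A equation from the B and C equations removes the quadratic terms:
-253.4 x − 69.2 y = -10963.60
-122.6 x + 31.0 y = -6305.37
Solving the 2×2 system: x ≈ 47.5, y ≈ -15.5 km.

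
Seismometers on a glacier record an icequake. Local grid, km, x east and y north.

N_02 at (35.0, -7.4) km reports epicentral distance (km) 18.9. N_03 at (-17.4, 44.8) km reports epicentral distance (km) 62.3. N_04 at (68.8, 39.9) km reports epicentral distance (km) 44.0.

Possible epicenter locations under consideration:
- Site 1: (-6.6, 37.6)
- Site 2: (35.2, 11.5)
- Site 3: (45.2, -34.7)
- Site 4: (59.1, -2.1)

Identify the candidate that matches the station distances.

For each candidate, compare |candidate − station| to the reported distance:
Site 1: residuals N_02 42.4, N_03 49.3, N_04 31.4 → max 49.3 km
Site 2: residuals N_02 0.0, N_03 0.0, N_04 0.0 → max 0.0 km
Site 3: residuals N_02 10.2, N_03 38.9, N_04 34.2 → max 38.9 km
Site 4: residuals N_02 5.8, N_03 27.4, N_04 0.9 → max 27.4 km
Only Site 2 has all residuals ≈ 0.

Site 2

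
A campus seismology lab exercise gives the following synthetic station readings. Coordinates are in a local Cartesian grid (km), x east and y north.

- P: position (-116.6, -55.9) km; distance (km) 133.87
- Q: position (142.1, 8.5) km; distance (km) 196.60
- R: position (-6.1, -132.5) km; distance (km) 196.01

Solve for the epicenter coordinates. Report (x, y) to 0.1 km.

Circle about each station: (x + 116.6)² + (y + 55.9)² = 133.87²; (x − 142.1)² + (y − 8.5)² = 196.60²; (x + 6.1)² + (y + 132.5)² = 196.01².
Subtracting pairs of circle equations eliminates x²+y² and gives linear equations (the radical axes):
517.4 x + 128.8 y = -17186.09
221.0 x − 153.2 y = -19625.65
Solving the 2×2 system: x ≈ -47.9, y ≈ 59.0 km.

x ≈ -47.9 km, y ≈ 59.0 km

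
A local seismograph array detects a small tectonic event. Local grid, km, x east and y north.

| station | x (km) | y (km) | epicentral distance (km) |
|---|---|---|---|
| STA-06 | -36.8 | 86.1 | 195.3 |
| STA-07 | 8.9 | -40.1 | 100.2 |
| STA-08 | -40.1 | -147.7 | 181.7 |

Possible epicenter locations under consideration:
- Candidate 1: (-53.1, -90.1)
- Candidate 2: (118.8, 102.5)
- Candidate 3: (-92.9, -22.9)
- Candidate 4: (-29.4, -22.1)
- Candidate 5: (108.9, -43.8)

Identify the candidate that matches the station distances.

For each candidate, compare |candidate − station| to the reported distance:
Candidate 1: residuals STA-06 18.3, STA-07 20.6, STA-08 122.7 → max 122.7 km
Candidate 2: residuals STA-06 38.8, STA-07 79.8, STA-08 114.7 → max 114.7 km
Candidate 3: residuals STA-06 72.7, STA-07 3.0, STA-08 46.2 → max 72.7 km
Candidate 4: residuals STA-06 86.8, STA-07 57.9, STA-08 55.6 → max 86.8 km
Candidate 5: residuals STA-06 0.1, STA-07 0.1, STA-08 0.1 → max 0.1 km
Only Candidate 5 has all residuals ≈ 0.

Candidate 5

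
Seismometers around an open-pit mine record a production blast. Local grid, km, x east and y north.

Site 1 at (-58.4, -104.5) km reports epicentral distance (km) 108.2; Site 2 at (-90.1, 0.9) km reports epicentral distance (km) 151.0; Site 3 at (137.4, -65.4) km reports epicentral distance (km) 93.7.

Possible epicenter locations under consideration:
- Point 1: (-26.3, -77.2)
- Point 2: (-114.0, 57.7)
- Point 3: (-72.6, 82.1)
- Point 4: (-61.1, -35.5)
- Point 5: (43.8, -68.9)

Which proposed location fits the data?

Point 5

For each candidate, compare |candidate − station| to the reported distance:
Point 1: residuals Site 1 66.1, Site 2 50.2, Site 3 70.4 → max 70.4 km
Point 2: residuals Site 1 63.3, Site 2 89.4, Site 3 186.2 → max 186.2 km
Point 3: residuals Site 1 78.9, Site 2 67.9, Site 3 162.9 → max 162.9 km
Point 4: residuals Site 1 39.1, Site 2 104.5, Site 3 107.0 → max 107.0 km
Point 5: residuals Site 1 0.0, Site 2 0.0, Site 3 0.0 → max 0.0 km
Only Point 5 has all residuals ≈ 0.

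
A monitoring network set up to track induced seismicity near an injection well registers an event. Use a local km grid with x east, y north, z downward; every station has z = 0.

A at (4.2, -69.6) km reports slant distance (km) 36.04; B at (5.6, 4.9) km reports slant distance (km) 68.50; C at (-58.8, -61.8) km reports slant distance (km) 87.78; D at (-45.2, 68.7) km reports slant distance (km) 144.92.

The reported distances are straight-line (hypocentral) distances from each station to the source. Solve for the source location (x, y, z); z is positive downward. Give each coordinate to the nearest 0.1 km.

Each station gives a sphere (x−x_i)² + (y−y_i)² + z² = d_i² (stations at z=0).
Subtracting the A sphere from B and C: z² cancels, leaving linear equations in x and y:
2.8 x + 149.0 y = -8199.80
-126.0 x + 15.6 y = -3991.57
Solving: x ≈ 24.808, y ≈ -55.498 km (keep extra digits for the depth step; rounded: 24.8, -55.5).
Then from the A sphere: z² = 36.04² − (x − 4.2)² − (y + 69.6)² with x = 24.808, y = -55.498, so z ≈ 25.987 ≈ 26.0 km.

x ≈ 24.8 km, y ≈ -55.5 km, depth ≈ 26.0 km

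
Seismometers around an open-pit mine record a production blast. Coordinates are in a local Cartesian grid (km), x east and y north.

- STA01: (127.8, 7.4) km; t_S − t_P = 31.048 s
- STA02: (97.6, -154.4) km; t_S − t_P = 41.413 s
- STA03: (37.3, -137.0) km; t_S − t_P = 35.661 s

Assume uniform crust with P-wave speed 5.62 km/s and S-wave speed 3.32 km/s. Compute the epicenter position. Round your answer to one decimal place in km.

Distance from S−P lag: d = Δt · v_P v_S / (v_P − v_S) = Δt · (5.62·3.32)/(5.62−3.32) ≈ 8.1123·Δt.
So d_STA01 = 251.87, d_STA02 = 335.96, d_STA03 = 289.29 km.
Circle about each station: (x − 127.8)² + (y − 7.4)² = 251.87²; (x − 97.6)² + (y + 154.4)² = 335.96²; (x − 37.3)² + (y + 137.0)² = 289.29².
Subtracting the STA01 equation from the STA02 and STA03 equations removes the quadratic terms:
-60.4 x − 323.6 y = -32453.10
-181.0 x − 288.8 y = -16477.52
Solving the 2×2 system: x ≈ -98.2, y ≈ 118.6 km.

x ≈ -98.2 km, y ≈ 118.6 km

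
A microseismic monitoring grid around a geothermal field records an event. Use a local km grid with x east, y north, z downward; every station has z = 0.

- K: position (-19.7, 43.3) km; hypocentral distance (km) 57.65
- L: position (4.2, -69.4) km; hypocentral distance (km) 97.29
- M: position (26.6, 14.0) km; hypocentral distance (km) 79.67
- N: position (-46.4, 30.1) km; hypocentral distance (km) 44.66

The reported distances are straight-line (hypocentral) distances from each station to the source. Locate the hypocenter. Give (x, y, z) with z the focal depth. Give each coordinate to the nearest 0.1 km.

x ≈ -43.1 km, y ≈ 6.7 km, depth ≈ 37.9 km

Each station gives a sphere (x−x_i)² + (y−y_i)² + z² = d_i² (stations at z=0).
Subtracting the K sphere from L and M: z² cancels, leaving linear equations in x and y:
47.8 x − 225.4 y = -3570.80
92.6 x − 58.6 y = -4383.21
Solving: x ≈ -43.093, y ≈ 6.704 km (keep extra digits for the depth step; rounded: -43.1, 6.7).
Then from the K sphere: z² = 57.65² − (x + 19.7)² − (y − 43.3)² with x = -43.093, y = 6.704, so z ≈ 37.908 ≈ 37.9 km.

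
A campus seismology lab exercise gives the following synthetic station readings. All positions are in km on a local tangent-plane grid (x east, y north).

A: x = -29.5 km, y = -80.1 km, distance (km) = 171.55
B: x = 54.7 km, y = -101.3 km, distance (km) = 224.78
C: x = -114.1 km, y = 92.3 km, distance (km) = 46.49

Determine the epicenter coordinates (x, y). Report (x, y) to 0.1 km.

Circle about each station: (x + 29.5)² + (y + 80.1)² = 171.55²; (x − 54.7)² + (y + 101.3)² = 224.78²; (x + 114.1)² + (y − 92.3)² = 46.49².
Subtracting the A equation from the B and C equations removes the quadratic terms:
168.4 x − 42.4 y = -15129.13
-169.2 x + 344.8 y = 41519.92
Solving the 2×2 system: x ≈ -67.9, y ≈ 87.1 km.
Check against A (with the unrounded x, y): √((x + 29.5)²+(y + 80.1)²) = 171.55 ≈ 171.55 km. ✓

x ≈ -67.9 km, y ≈ 87.1 km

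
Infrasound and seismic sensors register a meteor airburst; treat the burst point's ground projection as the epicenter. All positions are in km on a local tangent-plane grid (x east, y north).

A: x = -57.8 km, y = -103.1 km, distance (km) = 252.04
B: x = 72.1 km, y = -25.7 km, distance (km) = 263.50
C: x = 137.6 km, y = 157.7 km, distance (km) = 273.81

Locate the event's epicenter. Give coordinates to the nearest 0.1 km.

x ≈ -135.4 km, y ≈ 136.7 km

Circle about each station: (x + 57.8)² + (y + 103.1)² = 252.04²; (x − 72.1)² + (y + 25.7)² = 263.50²; (x − 137.6)² + (y − 157.7)² = 273.81².
Subtracting the A equation from the B and C equations removes the quadratic terms:
259.8 x + 154.8 y = -14019.64
390.8 x + 521.6 y = 18384.85
Solving the 2×2 system: x ≈ -135.4, y ≈ 136.7 km.
Check against A (with the unrounded x, y): √((x + 57.8)²+(y + 103.1)²) = 252.06 ≈ 252.04 km. ✓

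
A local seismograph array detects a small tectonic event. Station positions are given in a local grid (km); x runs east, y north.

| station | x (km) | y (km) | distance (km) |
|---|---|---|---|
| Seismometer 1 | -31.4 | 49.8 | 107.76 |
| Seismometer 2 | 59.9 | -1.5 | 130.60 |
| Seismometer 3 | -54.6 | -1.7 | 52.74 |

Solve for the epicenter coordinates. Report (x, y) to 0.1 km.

Circle about each station: (x + 31.4)² + (y − 49.8)² = 107.76²; (x − 59.9)² + (y + 1.5)² = 130.60²; (x + 54.6)² + (y + 1.7)² = 52.74².
Subtracting pairs of circle equations eliminates x²+y² and gives linear equations (the radical axes):
182.6 x − 102.6 y = -5319.88
-46.4 x − 103.0 y = 8348.76
Solving the 2×2 system: x ≈ -59.6, y ≈ -54.2 km.

-59.6 km east, -54.2 km north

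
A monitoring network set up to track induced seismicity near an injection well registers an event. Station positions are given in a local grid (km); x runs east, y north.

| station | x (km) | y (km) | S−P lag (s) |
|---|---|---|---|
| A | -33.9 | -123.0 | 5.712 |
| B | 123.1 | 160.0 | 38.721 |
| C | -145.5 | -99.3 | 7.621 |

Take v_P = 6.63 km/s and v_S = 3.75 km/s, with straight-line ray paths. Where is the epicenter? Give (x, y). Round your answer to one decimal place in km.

Distance from S−P lag: d = Δt · v_P v_S / (v_P − v_S) = Δt · (6.63·3.75)/(6.63−3.75) ≈ 8.6328·Δt.
So d_A = 49.31, d_B = 334.27, d_C = 65.79 km.
Circle about each station: (x + 33.9)² + (y + 123.0)² = 49.31²; (x − 123.1)² + (y − 160.0)² = 334.27²; (x + 145.5)² + (y + 99.3)² = 65.79².
Subtracting the A equation from the B and C equations removes the quadratic terms:
314.0 x + 566.0 y = -84829.56
-223.2 x + 47.4 y = 12855.68
Solving the 2×2 system: x ≈ -80.0, y ≈ -105.5 km.

x ≈ -80.0 km, y ≈ -105.5 km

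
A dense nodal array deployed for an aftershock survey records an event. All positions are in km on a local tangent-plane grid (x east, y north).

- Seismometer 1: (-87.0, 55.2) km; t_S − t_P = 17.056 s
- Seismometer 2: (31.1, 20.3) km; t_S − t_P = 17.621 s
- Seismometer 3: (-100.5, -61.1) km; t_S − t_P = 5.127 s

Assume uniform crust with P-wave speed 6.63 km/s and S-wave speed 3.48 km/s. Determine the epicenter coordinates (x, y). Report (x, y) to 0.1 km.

Distance from S−P lag: d = Δt · v_P v_S / (v_P − v_S) = Δt · (6.63·3.48)/(6.63−3.48) ≈ 7.3246·Δt.
So d_Seismometer 1 = 124.93, d_Seismometer 2 = 129.07, d_Seismometer 3 = 37.55 km.
Circle about each station: (x + 87.0)² + (y − 55.2)² = 124.93²; (x − 31.1)² + (y − 20.3)² = 129.07²; (x + 100.5)² + (y + 61.1)² = 37.55².
Subtracting the Seismometer 1 equation from the Seismometer 2 and Seismometer 3 equations removes the quadratic terms:
236.2 x − 69.8 y = -10288.30
-27.0 x − 232.6 y = 17414.92
Solving the 2×2 system: x ≈ -63.5, y ≈ -67.5 km.
Check against Seismometer 1 (with the unrounded x, y): √((x + 87.0)²+(y − 55.2)²) = 124.93 ≈ 124.93 km. ✓

x ≈ -63.5 km, y ≈ -67.5 km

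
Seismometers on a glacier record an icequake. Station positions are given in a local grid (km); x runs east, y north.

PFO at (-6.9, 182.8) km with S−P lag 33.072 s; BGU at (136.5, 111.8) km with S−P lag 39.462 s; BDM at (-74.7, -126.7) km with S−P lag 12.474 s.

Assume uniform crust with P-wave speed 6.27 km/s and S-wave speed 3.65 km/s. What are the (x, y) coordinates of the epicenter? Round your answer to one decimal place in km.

Distance from S−P lag: d = Δt · v_P v_S / (v_P − v_S) = Δt · (6.27·3.65)/(6.27−3.65) ≈ 8.7349·Δt.
So d_PFO = 288.88, d_BGU = 344.70, d_BDM = 108.96 km.
Circle about each station: (x + 6.9)² + (y − 182.8)² = 288.88²; (x − 136.5)² + (y − 111.8)² = 344.70²; (x + 74.7)² + (y + 126.7)² = 108.96².
Subtracting pairs of circle equations eliminates x²+y² and gives linear equations (the radical axes):
286.8 x − 142.0 y = -37698.40
-135.6 x − 619.0 y = 59748.90
Solving the 2×2 system: x ≈ -161.7, y ≈ -61.1 km.

-161.7 km east, -61.1 km north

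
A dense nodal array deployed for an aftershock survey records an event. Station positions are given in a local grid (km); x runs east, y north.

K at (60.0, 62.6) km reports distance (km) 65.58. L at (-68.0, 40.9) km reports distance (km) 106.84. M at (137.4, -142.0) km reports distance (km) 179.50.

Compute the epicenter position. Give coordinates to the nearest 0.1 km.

Circle about each station: (x − 60.0)² + (y − 62.6)² = 65.58²; (x + 68.0)² + (y − 40.9)² = 106.84²; (x − 137.4)² + (y + 142.0)² = 179.50².
Subtracting pairs of circle equations eliminates x²+y² and gives linear equations (the radical axes):
-256.0 x − 43.4 y = -8336.00
154.8 x − 409.2 y = 3604.49
Solving the 2×2 system: x ≈ 32.0, y ≈ 3.3 km.

x ≈ 32.0 km, y ≈ 3.3 km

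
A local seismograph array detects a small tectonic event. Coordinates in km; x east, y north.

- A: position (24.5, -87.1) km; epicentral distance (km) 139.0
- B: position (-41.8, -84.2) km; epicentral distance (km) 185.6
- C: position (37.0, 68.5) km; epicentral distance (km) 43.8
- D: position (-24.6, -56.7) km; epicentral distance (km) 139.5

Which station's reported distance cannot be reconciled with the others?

B

Solve using three stations at a time. Using A, C, D (subtract circle equations pairwise → linear system) gives (x, y) ≈ (72.7, 43.3).
Distances from that point to each station vs reported:
  A: calculated 139.0 vs reported 139.0 → residual 0.0 km
  B: calculated 171.3 vs reported 185.6 → residual 14.3 km
  C: calculated 43.7 vs reported 43.8 → residual 0.1 km
  D: calculated 139.5 vs reported 139.5 → residual 0.0 km
A, C, D are mutually consistent (residuals ≈ 0); B is off by 14.3 km.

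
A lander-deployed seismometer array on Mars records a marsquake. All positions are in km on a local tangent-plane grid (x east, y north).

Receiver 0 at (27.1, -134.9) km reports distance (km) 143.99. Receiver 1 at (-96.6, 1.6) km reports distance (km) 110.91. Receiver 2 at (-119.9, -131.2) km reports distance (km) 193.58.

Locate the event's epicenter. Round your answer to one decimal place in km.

x ≈ 14.1 km, y ≈ 8.5 km

Circle about each station: (x − 27.1)² + (y + 134.9)² = 143.99²; (x + 96.6)² + (y − 1.6)² = 110.91²; (x + 119.9)² + (y + 131.2)² = 193.58².
Subtracting the Receiver 0 equation from the Receiver 1 and Receiver 2 equations removes the quadratic terms:
-247.4 x + 273.0 y = -1166.21
-294.0 x + 7.4 y = -4083.07
Solving the 2×2 system: x ≈ 14.1, y ≈ 8.5 km.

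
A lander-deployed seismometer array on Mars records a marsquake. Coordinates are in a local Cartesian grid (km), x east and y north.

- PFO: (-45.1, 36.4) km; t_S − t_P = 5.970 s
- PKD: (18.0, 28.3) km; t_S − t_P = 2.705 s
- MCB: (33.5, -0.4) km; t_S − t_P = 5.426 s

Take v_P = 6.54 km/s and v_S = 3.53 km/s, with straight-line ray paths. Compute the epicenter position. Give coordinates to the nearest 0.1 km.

x ≈ -1.7 km, y ≈ 21.8 km

Distance from S−P lag: d = Δt · v_P v_S / (v_P − v_S) = Δt · (6.54·3.53)/(6.54−3.53) ≈ 7.6698·Δt.
So d_PFO = 45.79, d_PKD = 20.75, d_MCB = 41.62 km.
Circle about each station: (x + 45.1)² + (y − 36.4)² = 45.79²; (x − 18.0)² + (y − 28.3)² = 20.75²; (x − 33.5)² + (y + 0.4)² = 41.62².
Subtracting the PFO equation from the PKD and MCB equations removes the quadratic terms:
126.2 x − 16.2 y = -567.92
157.2 x − 73.6 y = -1872.06
Solving the 2×2 system: x ≈ -1.7, y ≈ 21.8 km.
Check against PFO (with the unrounded x, y): √((x + 45.1)²+(y − 36.4)²) = 45.79 ≈ 45.79 km. ✓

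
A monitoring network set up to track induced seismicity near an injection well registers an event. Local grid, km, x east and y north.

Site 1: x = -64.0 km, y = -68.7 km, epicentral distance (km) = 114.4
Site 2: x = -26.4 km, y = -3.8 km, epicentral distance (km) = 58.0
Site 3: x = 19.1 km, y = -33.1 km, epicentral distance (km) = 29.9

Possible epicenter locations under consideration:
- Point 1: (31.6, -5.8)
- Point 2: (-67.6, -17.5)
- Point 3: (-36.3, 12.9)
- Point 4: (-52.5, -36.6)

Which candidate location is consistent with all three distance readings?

For each candidate, compare |candidate − station| to the reported distance:
Point 1: residuals Site 1 0.0, Site 2 0.0, Site 3 0.1 → max 0.1 km
Point 2: residuals Site 1 63.1, Site 2 14.6, Site 3 58.2 → max 63.1 km
Point 3: residuals Site 1 28.2, Site 2 38.6, Site 3 42.1 → max 42.1 km
Point 4: residuals Site 1 80.3, Site 2 16.1, Site 3 41.8 → max 80.3 km
Only Point 1 has all residuals ≈ 0.

Point 1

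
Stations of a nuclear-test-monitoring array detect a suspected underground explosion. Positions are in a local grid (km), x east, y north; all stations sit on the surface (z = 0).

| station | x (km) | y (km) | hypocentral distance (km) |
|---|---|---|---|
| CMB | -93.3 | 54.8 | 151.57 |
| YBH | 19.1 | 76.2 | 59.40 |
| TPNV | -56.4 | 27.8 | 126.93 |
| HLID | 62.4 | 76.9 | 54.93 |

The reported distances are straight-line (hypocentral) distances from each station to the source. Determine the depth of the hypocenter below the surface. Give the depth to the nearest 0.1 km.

52.5 km

Each station gives a sphere (x−x_i)² + (y−y_i)² + z² = d_i² (stations at z=0).
Subtracting the CMB sphere from YBH and TPNV: z² cancels, leaving linear equations in x and y:
224.8 x + 42.8 y = 13908.42
73.8 x − 54.0 y = -891.89
Solving: x ≈ 46.600, y ≈ 80.203 km (keep extra digits for the depth step; rounded: 46.6, 80.2).
Then from the CMB sphere: z² = 151.57² − (x + 93.3)² − (y − 54.8)² with x = 46.600, y = 80.203, so z ≈ 52.499 ≈ 52.5 km.
Check against HLID (with the unrounded solution): distance 54.92 ≈ 54.93 km. ✓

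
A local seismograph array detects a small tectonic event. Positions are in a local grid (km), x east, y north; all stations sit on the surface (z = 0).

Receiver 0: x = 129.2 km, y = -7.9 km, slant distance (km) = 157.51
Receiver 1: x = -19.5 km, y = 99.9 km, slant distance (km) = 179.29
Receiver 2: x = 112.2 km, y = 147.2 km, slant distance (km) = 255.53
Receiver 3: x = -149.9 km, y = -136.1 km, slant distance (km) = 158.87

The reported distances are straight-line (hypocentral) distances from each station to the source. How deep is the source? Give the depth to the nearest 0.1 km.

37.8 km

Each station gives a sphere (x−x_i)² + (y−y_i)² + z² = d_i² (stations at z=0).
Subtracting the Receiver 0 sphere from Receiver 1 and Receiver 2: z² cancels, leaving linear equations in x and y:
-297.4 x + 215.6 y = -13730.29
-34.0 x + 310.2 y = -22984.55
Solving: x ≈ -8.200, y ≈ -74.995 km (keep extra digits for the depth step; rounded: -8.2, -75.0).
Then from the Receiver 0 sphere: z² = 157.51² − (x − 129.2)² − (y + 7.9)² with x = -8.200, y = -74.995, so z ≈ 37.801 ≈ 37.8 km.
Check against Receiver 3 (with the unrounded solution): distance 158.88 ≈ 158.87 km. ✓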